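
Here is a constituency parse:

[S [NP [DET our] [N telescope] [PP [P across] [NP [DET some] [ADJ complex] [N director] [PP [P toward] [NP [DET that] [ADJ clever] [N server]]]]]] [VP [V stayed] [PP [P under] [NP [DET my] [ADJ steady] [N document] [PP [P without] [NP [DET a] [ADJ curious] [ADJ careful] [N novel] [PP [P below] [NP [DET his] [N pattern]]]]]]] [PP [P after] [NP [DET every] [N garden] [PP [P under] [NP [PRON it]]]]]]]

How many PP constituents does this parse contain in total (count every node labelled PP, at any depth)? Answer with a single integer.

7

Scanning left to right, an opening `[PP` appears at word positions 3, 7, 12, 16, 21, 24, 27 — 7 in total.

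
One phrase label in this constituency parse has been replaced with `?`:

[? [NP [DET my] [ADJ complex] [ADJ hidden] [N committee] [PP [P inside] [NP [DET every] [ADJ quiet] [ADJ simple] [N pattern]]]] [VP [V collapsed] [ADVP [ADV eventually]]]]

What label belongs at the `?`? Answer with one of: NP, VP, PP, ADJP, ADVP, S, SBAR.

S

Looking at what the `?` directly dominates — NP, VP — this is a clause (S).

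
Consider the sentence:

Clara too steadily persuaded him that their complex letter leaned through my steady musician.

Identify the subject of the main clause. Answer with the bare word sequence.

"Clara" is the NP that combines with the VP headed by "persuaded" to form the main clause — the subject.

Clara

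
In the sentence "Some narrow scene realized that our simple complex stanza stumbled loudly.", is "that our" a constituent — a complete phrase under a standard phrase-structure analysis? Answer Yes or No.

The sequence begins inside the complementizer "that" and ends inside the clause "our simple complex stanza stumbled loudly"; it crosses a phrase boundary, so no single node in the tree spans exactly those words.

No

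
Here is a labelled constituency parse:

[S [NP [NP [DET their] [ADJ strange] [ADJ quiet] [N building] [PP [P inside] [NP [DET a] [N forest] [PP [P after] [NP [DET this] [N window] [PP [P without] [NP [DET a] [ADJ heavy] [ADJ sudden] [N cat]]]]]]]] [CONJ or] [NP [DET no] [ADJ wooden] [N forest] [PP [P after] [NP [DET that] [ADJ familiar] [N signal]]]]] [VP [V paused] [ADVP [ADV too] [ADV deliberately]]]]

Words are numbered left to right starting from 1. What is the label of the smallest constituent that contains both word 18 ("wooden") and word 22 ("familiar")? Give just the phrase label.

The smallest bracket enclosing both words is [NP no wooden forest after that familiar signal], so the label is NP.

NP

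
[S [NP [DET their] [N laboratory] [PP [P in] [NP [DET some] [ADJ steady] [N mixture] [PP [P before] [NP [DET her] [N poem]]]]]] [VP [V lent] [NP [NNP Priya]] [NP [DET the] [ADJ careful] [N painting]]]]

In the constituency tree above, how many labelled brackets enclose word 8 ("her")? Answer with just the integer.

Counting open brackets not yet closed at "her": [S [NP [PP [NP [PP [NP [DET = 7.

7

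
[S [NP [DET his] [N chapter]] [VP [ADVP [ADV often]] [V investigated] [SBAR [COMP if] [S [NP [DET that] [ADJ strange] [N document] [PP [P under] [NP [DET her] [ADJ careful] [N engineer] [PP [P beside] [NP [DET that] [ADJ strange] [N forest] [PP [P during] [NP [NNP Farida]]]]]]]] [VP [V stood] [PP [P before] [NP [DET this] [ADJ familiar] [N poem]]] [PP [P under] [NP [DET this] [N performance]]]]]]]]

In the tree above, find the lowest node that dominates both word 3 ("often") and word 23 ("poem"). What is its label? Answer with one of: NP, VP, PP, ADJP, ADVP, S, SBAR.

VP

Word 3 lies under S → VP → ADVP → ADV; word 23 lies under S → VP → SBAR → S → VP → PP → NP → N. The lowest shared node is the VP.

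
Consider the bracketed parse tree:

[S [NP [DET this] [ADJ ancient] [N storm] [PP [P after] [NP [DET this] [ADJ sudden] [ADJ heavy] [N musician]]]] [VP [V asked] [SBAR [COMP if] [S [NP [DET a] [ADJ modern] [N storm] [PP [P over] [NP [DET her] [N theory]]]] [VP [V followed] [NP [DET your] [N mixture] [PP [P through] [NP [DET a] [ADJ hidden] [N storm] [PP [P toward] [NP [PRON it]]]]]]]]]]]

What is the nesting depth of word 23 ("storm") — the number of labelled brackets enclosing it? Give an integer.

Path from the root down to the word: S → VP → SBAR → S → VP → NP → PP → NP → N. That is 9 enclosing brackets.

9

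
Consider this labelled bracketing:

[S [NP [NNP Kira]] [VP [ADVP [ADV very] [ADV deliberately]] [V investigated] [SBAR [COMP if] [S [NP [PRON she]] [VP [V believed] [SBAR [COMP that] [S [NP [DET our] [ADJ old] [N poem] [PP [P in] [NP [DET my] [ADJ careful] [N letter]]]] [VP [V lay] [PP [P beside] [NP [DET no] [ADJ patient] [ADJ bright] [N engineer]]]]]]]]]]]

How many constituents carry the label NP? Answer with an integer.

Listing each NP by its span: [NP Kira]; [NP she]; [NP our old poem in my careful letter]; [NP my careful letter]; [NP no patient bright engineer] — that makes 5.

5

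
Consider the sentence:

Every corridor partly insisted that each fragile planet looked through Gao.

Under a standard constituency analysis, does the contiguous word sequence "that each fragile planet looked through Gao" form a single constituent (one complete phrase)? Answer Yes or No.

Yes

These words form the whole subordinate clause headed by "that", so yes — one constituent.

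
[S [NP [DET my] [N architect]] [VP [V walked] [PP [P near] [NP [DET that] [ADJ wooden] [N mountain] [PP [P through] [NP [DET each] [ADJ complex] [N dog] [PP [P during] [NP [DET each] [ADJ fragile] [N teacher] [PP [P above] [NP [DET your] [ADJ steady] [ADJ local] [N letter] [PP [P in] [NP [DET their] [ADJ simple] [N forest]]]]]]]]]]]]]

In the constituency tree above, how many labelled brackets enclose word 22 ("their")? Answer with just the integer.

13

Counting open brackets not yet closed at "their": [S [VP [PP [NP [PP [NP [PP [NP [PP [NP [PP [NP [DET = 13.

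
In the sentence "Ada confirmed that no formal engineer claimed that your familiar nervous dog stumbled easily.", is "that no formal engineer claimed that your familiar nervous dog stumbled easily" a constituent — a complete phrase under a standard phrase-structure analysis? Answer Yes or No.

Yes

These words form the whole subordinate clause headed by "that", so yes — one constituent.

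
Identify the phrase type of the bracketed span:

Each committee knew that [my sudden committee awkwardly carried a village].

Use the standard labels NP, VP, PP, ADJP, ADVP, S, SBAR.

S

"carried" is the head of the bracketed span, so the span is a clause: S.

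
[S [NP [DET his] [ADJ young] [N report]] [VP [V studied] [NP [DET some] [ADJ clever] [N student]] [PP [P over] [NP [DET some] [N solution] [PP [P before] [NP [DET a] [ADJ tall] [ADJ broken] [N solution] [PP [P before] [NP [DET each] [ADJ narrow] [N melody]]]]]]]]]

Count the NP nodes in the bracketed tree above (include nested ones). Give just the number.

5

Scanning left to right, an opening `[NP` appears at word positions 1, 5, 9, 12, 17 — 5 in total.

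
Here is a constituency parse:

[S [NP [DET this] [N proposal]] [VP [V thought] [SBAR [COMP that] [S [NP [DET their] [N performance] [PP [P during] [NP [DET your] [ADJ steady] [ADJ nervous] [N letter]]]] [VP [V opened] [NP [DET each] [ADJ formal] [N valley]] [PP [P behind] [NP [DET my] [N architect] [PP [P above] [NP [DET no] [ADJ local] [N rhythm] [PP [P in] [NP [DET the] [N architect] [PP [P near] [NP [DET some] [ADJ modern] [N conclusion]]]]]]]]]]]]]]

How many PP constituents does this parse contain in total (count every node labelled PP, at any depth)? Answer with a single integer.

5

The PP constituents are: [PP during your steady nervous letter]; [PP behind my architect above no local rhythm in the architect near some modern conclusion]; [PP above no local rhythm in the architect near some modern conclusion]; [PP in the architect near some modern conclusion]; [PP near some modern conclusion]. Total: 5.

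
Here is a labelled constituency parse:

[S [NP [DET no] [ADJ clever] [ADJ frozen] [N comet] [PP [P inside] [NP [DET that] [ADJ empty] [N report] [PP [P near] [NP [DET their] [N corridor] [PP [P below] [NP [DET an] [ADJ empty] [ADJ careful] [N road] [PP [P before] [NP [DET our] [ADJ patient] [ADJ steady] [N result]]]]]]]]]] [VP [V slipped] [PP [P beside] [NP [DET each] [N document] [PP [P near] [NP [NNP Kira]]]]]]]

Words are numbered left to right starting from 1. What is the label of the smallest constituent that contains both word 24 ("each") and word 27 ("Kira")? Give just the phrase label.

The smallest bracket enclosing both words is [NP each document near Kira], so the label is NP.

NP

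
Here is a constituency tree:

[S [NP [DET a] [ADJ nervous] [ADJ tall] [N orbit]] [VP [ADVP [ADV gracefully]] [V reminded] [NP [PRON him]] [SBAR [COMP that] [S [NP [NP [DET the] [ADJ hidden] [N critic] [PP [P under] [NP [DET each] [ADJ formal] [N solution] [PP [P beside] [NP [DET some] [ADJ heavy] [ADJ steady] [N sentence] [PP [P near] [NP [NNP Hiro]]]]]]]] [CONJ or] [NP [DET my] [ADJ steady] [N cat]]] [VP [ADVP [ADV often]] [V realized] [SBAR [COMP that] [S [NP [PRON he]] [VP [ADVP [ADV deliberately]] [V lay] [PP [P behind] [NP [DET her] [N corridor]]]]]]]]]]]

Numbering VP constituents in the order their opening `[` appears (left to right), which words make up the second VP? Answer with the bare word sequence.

often realized that he deliberately lay behind her corridor

Opening `[VP` markers occur at word positions 5, 27, 31; the second of these opens the constituent [VP often realized that he deliberately lay behind her corridor].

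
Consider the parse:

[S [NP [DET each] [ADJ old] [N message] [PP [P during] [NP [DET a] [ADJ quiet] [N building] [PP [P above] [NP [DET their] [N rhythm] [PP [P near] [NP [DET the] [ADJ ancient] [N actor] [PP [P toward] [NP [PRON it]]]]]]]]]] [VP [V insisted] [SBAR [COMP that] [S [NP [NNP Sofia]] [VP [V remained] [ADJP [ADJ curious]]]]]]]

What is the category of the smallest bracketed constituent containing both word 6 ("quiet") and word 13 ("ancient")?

The smallest bracket enclosing both words is [NP a quiet building above their rhythm near the ancient actor toward it], so the label is NP.

NP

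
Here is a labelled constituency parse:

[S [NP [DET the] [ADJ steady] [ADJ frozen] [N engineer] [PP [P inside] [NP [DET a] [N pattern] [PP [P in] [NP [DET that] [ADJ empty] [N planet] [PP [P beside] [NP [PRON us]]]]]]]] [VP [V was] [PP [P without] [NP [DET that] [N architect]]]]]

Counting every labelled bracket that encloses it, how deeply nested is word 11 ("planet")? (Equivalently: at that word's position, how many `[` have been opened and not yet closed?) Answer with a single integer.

The word sits inside N, which is inside NP, inside PP, inside NP, inside PP, inside NP, inside S — 7 brackets in all.

7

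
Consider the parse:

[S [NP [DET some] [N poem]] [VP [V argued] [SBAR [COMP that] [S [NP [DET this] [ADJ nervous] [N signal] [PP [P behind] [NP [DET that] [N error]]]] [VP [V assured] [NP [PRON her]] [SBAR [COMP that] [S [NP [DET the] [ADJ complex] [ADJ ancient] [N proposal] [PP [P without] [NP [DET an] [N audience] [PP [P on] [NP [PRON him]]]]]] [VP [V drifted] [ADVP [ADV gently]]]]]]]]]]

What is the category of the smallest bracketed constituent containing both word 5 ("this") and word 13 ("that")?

Both words fall inside [S this nervous signal behind that error assured her that the complex ancient proposal without an audience on him drifted gently] (words 5–24), and no smaller constituent contains them both. Label: S.

S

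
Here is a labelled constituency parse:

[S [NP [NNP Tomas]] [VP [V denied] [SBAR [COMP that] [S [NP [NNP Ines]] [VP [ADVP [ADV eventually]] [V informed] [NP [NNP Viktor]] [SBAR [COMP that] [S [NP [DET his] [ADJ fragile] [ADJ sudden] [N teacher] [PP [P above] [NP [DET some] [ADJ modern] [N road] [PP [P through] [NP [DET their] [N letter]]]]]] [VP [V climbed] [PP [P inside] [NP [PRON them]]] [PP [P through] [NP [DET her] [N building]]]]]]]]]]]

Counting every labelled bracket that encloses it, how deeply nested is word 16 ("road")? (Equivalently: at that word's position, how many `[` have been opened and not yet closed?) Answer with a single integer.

11

Path from the root down to the word: S → VP → SBAR → S → VP → SBAR → S → NP → PP → NP → N. That is 11 enclosing brackets.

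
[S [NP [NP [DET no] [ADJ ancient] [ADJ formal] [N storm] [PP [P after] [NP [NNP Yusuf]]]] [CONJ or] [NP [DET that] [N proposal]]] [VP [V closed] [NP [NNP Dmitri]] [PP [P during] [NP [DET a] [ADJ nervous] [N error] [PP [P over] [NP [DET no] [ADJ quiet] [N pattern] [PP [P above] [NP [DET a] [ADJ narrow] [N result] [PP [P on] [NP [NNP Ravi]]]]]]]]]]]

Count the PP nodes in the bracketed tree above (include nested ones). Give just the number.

5

Listing each PP by its span: [PP after Yusuf]; [PP during a nervous error over no quiet pattern above a narrow result on Ravi]; [PP over no quiet pattern above a narrow result on Ravi]; [PP above a narrow result on Ravi]; [PP on Ravi] — that makes 5.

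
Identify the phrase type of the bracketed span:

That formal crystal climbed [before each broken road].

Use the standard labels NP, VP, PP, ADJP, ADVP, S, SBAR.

The bracketed span "before each broken road" is headed by "before", making it a prepositional phrase (PP).

PP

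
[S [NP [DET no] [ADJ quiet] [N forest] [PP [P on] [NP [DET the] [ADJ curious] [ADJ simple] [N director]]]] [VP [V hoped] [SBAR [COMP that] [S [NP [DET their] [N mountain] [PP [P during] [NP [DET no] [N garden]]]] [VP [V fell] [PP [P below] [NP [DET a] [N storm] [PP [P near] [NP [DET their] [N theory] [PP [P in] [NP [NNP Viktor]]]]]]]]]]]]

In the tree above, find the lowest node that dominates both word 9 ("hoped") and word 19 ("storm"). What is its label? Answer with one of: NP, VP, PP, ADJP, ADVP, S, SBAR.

Both words fall inside [VP hoped that their mountain during no garden fell below a storm near their theory in Viktor] (words 9–24), and no smaller constituent contains them both. Label: VP.

VP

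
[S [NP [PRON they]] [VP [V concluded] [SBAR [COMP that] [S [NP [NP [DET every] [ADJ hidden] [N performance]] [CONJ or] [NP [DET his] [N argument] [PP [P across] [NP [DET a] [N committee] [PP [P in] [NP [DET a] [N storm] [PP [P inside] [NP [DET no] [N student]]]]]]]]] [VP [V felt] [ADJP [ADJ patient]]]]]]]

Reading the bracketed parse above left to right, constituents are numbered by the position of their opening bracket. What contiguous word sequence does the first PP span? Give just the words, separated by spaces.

The PP opening brackets appear, in order, over: "across a committee in a storm inside no student"; "in a storm inside no student"; "inside no student". The first one spans "across a committee in a storm inside no student".

across a committee in a storm inside no student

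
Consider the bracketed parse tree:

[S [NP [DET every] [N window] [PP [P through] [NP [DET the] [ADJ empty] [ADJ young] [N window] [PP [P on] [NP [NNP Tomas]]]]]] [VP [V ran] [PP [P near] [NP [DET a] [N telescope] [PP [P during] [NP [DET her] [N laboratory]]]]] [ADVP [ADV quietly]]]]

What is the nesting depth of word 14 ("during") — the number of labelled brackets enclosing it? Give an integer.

6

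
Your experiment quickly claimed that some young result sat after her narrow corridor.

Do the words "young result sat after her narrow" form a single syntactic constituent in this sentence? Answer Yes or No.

No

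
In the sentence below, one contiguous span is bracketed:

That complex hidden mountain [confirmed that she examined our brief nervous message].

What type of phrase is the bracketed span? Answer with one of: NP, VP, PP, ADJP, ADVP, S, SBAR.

VP

The bracketed span "confirmed that she examined our brief nervous message" is headed by "confirmed", making it a verb phrase (VP).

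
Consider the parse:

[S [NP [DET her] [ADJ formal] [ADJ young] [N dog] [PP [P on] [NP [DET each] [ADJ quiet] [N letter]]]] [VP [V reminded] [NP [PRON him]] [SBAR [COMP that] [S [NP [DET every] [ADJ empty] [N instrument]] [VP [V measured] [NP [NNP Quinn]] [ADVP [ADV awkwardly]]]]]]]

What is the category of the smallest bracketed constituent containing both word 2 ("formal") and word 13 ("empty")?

S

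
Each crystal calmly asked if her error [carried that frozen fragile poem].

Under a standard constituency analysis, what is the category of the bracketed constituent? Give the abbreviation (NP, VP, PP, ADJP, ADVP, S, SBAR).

The bracketed span "carried that frozen fragile poem" is headed by "carried", making it a verb phrase (VP).

VP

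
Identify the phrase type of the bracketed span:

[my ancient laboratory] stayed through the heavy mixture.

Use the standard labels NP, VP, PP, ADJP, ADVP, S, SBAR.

NP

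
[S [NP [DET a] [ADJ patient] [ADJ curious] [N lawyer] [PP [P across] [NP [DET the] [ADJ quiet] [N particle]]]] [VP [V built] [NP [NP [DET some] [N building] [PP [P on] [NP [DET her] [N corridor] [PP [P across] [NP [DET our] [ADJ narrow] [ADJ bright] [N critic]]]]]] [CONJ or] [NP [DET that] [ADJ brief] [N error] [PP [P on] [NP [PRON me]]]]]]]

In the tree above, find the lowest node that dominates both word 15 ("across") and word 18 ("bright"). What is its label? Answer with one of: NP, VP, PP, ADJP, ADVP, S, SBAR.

Both words fall inside [PP across our narrow bright critic] (words 15–19), and no smaller constituent contains them both. Label: PP.

PP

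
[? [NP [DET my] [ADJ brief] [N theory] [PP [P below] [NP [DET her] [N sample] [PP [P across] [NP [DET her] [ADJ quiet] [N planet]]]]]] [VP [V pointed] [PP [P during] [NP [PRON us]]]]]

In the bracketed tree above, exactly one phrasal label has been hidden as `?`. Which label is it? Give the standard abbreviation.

Looking at what the `?` directly dominates — NP, VP — this is a clause (S).

S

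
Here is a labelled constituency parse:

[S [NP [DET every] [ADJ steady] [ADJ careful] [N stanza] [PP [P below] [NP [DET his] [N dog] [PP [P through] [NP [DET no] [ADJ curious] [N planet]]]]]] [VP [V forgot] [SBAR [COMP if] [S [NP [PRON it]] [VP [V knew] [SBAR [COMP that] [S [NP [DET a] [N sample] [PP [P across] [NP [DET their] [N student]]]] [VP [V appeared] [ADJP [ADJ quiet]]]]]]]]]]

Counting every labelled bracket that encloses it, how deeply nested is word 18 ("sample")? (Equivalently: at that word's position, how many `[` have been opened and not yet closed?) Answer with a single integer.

9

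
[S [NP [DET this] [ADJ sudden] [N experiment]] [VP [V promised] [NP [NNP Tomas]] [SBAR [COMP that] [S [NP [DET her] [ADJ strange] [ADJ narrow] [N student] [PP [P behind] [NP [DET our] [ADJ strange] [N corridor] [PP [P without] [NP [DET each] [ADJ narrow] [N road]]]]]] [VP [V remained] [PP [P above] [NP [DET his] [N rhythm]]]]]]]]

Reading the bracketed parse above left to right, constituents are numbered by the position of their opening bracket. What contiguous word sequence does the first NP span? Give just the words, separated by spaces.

Opening `[NP` markers occur at word positions 1, 5, 7, 12, 16, 21; the first of these opens the constituent [NP this sudden experiment].

this sudden experiment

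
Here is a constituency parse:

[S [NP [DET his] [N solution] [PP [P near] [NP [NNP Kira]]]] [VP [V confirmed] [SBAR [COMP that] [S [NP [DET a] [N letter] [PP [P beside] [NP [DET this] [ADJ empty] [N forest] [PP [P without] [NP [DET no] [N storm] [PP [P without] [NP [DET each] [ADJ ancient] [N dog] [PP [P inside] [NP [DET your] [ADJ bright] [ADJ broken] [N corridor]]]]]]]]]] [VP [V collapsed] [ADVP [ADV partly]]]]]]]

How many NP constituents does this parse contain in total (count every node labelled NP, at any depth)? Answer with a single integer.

7

Scanning left to right, an opening `[NP` appears at word positions 1, 4, 7, 10, 14, 17, 21 — 7 in total.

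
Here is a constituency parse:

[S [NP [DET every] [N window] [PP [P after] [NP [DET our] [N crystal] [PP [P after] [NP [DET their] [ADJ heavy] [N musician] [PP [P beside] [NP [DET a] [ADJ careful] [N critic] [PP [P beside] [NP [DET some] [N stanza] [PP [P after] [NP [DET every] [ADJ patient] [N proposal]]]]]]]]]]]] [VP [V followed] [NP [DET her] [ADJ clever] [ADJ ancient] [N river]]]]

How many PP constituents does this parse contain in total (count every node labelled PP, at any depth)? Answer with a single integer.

5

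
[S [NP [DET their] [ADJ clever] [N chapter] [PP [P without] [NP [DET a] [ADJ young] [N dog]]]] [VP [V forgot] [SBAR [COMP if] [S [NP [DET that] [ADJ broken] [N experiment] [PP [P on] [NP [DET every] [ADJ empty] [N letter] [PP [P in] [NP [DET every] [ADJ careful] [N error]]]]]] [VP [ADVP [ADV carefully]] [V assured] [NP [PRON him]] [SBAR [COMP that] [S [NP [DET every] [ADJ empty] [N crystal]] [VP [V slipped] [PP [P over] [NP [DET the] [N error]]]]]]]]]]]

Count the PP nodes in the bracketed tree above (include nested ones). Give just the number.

4

Listing each PP by its span: [PP without a young dog]; [PP on every empty letter in every careful error]; [PP in every careful error]; [PP over the error] — that makes 4.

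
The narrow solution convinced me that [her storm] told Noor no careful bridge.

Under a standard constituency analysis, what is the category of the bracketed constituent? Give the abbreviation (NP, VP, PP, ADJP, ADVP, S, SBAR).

NP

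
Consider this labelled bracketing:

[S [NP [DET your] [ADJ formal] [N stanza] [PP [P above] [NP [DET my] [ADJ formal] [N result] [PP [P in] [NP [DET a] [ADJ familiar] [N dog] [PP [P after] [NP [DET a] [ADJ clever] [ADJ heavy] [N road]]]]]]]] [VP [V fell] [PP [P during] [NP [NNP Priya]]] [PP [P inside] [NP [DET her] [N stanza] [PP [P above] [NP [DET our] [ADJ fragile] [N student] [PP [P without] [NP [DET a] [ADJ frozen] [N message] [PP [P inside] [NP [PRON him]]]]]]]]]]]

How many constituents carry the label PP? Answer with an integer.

Listing each PP by its span: [PP above my formal result in a familiar dog after a clever heavy road]; [PP in a familiar dog after a clever heavy road]; [PP after a clever heavy road]; [PP during Priya]; [PP inside her stanza above our fragile student without a frozen message inside him]; [PP above our fragile student without a frozen message inside him] … — that makes 8.

8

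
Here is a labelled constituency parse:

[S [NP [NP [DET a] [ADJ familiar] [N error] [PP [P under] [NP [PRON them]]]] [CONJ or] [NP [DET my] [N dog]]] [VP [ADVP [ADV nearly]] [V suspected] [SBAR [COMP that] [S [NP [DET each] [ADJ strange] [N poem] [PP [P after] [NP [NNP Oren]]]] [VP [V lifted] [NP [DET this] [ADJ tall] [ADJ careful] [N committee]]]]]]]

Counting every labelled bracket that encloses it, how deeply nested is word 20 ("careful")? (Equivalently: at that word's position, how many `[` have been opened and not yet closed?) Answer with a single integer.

Path from the root down to the word: S → VP → SBAR → S → VP → NP → ADJ. That is 7 enclosing brackets.

7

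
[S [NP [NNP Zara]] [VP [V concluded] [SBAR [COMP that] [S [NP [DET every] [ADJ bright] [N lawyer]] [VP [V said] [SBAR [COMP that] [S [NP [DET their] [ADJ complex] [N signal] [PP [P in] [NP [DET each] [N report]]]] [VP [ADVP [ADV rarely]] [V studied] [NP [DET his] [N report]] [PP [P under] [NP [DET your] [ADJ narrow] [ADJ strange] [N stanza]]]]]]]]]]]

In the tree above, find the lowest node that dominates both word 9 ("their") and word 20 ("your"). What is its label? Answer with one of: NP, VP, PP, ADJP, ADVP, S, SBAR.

The smallest bracket enclosing both words is [S their complex signal in each report rarely studied his report under your narrow strange stanza], so the label is S.

S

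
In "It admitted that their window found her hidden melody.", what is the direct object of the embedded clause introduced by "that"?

her hidden melody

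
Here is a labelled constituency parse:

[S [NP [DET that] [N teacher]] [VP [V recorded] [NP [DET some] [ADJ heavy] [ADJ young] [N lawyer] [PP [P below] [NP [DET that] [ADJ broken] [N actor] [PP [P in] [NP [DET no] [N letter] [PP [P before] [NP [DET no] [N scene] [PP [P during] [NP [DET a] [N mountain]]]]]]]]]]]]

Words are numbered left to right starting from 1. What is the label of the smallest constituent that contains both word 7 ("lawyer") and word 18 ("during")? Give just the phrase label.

NP

Both words fall inside [NP some heavy young lawyer below that broken actor in no letter before no scene during a mountain] (words 4–20), and no smaller constituent contains them both. Label: NP.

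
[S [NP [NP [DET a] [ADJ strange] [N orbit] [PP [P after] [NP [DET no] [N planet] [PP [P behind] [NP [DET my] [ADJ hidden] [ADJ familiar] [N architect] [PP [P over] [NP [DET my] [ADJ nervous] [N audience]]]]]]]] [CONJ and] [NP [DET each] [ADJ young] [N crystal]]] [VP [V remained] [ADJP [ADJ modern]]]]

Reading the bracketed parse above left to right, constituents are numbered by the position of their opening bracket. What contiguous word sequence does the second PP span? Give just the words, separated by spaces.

behind my hidden familiar architect over my nervous audience

The PP opening brackets appear, in order, over: "after no planet behind my hidden familiar architect over my nervous audience"; "behind my hidden familiar architect over my nervous audience"; "over my nervous audience". The second one spans "behind my hidden familiar architect over my nervous audience".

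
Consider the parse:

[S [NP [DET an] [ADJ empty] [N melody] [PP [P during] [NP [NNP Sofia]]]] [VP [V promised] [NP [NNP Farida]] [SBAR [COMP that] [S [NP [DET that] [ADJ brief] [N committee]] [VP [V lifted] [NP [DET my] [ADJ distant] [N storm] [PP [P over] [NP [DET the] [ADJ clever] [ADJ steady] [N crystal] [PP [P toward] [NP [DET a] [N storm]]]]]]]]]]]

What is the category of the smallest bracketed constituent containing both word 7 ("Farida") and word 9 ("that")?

VP

The smallest bracket enclosing both words is [VP promised Farida that that brief committee lifted my distant storm over the clever steady crystal toward a storm], so the label is VP.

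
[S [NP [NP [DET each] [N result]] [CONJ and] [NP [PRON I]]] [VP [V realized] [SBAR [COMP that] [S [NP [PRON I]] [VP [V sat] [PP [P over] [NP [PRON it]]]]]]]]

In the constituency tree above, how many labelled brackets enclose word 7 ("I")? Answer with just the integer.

Path from the root down to the word: S → VP → SBAR → S → NP → PRON. That is 6 enclosing brackets.

6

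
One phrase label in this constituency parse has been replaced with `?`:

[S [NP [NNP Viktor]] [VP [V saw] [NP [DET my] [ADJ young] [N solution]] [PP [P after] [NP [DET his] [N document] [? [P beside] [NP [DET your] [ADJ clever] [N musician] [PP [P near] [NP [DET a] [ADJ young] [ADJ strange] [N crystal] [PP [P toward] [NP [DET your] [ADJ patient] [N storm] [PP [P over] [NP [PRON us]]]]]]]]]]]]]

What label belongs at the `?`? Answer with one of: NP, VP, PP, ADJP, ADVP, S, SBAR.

Looking at what the `?` directly dominates — P 'beside', NP — this is a prepositional phrase (PP).

PP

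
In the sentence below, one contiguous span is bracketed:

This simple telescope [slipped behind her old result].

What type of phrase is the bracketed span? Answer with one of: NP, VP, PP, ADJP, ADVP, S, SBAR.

VP

The bracketed span "slipped behind her old result" is headed by "slipped", making it a verb phrase (VP).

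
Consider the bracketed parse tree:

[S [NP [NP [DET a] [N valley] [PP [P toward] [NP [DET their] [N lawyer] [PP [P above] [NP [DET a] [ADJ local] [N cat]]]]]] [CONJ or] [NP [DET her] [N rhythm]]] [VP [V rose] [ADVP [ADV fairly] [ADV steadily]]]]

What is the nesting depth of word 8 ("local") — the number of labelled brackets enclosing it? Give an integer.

8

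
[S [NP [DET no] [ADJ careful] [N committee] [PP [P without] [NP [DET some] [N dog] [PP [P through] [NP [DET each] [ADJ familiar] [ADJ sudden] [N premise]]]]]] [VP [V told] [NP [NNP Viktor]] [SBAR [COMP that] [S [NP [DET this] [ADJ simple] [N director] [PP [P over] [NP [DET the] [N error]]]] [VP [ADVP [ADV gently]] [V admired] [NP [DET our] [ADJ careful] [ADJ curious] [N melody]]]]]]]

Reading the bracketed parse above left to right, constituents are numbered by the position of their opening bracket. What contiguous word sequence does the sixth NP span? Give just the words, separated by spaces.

the error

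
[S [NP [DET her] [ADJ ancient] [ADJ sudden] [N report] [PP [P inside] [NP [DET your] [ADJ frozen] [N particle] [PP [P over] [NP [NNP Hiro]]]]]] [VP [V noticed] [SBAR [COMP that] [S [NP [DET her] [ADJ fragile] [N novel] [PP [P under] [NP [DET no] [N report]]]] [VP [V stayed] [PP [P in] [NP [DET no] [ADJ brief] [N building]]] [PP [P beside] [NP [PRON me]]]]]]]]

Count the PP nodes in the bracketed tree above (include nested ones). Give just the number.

5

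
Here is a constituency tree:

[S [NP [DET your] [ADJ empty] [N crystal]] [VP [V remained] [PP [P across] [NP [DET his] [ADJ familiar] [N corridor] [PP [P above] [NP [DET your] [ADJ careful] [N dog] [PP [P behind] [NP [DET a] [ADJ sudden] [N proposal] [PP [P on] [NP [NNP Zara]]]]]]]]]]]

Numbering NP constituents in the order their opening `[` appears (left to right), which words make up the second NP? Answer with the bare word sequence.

In left-to-right order the NP constituents are "your empty crystal"; "his familiar corridor above your careful dog behind a sudden proposal on Zara"; "your careful dog behind a sudden proposal on Zara"; "a sudden proposal on Zara"; "Zara". Number 2 is "his familiar corridor above your careful dog behind a sudden proposal on Zara".

his familiar corridor above your careful dog behind a sudden proposal on Zara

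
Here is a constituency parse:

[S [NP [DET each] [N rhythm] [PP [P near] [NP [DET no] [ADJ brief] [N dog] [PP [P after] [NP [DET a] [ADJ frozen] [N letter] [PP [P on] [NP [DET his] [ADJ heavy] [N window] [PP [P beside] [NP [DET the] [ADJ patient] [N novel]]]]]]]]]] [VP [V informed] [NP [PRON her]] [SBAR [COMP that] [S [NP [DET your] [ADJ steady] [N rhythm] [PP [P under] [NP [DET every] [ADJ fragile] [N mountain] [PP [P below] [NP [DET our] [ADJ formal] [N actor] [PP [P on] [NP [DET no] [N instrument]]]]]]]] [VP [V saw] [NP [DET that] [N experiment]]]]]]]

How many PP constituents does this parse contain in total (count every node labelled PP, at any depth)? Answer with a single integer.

7

Listing each PP by its span: [PP near no brief dog after a frozen letter on his heavy window beside the patient novel]; [PP after a frozen letter on his heavy window beside the patient novel]; [PP on his heavy window beside the patient novel]; [PP beside the patient novel]; [PP under every fragile mountain below our formal actor on no instrument]; [PP below our formal actor on no instrument] … — that makes 7.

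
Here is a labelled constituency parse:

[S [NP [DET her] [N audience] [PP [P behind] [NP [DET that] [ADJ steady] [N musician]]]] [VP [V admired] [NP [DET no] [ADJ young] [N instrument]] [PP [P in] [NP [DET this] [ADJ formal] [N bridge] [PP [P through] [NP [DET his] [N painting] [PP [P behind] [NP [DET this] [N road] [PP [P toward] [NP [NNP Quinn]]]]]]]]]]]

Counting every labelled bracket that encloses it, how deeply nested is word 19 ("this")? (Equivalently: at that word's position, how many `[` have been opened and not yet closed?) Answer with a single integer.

9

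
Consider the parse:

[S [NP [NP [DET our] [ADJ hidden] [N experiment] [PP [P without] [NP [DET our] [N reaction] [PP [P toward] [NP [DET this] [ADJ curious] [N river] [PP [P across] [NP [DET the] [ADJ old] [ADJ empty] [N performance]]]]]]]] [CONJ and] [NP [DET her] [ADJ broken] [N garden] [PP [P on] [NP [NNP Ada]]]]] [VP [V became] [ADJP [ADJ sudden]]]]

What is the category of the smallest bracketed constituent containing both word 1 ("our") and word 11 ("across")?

NP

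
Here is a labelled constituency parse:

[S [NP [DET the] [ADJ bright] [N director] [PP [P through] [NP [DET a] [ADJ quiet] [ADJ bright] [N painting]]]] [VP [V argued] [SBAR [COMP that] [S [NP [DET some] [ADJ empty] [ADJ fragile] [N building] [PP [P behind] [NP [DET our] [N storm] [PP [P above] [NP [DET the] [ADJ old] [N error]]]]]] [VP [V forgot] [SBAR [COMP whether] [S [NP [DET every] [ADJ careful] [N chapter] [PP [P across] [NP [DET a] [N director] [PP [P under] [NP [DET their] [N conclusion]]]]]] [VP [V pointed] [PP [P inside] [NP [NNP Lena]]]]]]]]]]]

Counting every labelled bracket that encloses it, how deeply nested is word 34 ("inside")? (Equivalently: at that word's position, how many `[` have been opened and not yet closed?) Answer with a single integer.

10

The word sits inside P, which is inside PP, inside VP, inside S, inside SBAR, inside VP, inside S, inside SBAR, inside VP, inside S — 10 brackets in all.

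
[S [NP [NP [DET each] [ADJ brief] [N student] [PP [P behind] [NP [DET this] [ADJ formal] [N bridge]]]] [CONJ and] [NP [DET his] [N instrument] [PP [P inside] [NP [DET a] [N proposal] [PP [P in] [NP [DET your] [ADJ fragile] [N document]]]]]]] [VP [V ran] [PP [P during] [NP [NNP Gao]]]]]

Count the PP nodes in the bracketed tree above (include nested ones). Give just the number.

4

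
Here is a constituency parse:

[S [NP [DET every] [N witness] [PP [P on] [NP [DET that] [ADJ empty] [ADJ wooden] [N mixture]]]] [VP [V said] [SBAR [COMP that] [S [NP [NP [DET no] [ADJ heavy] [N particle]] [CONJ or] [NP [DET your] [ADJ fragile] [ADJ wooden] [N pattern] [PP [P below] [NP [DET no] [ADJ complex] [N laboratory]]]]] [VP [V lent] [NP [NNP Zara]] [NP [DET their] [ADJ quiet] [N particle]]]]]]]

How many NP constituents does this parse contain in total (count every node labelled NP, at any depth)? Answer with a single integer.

Listing each NP by its span: [NP every witness on that empty wooden mixture]; [NP that empty wooden mixture]; [NP no heavy particle or your fragile wooden pattern below no complex laboratory]; [NP no heavy particle]; [NP your fragile wooden pattern below no complex laboratory]; [NP no complex laboratory] … — that makes 8.

8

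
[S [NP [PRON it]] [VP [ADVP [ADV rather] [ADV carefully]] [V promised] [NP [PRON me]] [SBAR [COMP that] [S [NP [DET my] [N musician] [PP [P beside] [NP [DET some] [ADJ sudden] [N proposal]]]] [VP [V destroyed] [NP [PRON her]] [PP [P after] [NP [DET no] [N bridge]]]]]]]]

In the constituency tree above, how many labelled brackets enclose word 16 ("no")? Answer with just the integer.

Counting open brackets not yet closed at "no": [S [VP [SBAR [S [VP [PP [NP [DET = 8.

8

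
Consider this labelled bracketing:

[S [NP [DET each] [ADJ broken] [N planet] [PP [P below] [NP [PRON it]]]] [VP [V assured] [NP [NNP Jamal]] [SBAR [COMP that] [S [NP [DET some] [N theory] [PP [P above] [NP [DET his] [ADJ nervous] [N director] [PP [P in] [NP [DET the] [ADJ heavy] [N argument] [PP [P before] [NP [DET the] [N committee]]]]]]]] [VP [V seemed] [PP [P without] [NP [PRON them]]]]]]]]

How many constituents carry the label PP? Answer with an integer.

Scanning left to right, an opening `[PP` appears at word positions 4, 11, 15, 19, 23 — 5 in total.

5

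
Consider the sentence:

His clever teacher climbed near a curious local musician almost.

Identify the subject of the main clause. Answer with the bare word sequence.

his clever teacher

In the main clause the verb is "climbed"; the NP preceding it, "his clever teacher", is the subject.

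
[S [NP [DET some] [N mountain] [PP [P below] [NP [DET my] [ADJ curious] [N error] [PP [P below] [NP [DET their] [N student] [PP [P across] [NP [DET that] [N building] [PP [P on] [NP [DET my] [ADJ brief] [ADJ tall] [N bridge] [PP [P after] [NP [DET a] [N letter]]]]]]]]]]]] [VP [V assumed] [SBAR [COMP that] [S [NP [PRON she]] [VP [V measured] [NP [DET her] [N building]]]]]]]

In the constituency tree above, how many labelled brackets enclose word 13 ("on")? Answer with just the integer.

The word sits inside P, which is inside PP, inside NP, inside PP, inside NP, inside PP, inside NP, inside PP, inside NP, inside S — 10 brackets in all.

10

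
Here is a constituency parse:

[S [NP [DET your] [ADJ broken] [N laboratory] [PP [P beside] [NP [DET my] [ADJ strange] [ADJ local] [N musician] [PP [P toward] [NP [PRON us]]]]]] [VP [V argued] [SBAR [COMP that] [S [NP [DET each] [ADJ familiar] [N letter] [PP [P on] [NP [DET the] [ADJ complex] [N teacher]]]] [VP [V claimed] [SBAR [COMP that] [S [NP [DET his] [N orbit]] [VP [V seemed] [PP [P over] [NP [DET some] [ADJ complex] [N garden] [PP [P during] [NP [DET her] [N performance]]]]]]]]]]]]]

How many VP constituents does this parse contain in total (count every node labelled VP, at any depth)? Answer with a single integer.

3

Scanning left to right, an opening `[VP` appears at word positions 11, 20, 24 — 3 in total.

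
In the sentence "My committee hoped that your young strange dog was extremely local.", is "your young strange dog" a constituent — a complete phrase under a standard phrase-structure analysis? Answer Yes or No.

Yes

"your young strange dog" is exactly the noun phrase [NP your young strange dog], a complete constituent.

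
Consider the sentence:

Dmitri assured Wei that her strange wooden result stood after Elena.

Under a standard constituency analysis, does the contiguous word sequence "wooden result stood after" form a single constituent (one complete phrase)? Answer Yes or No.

The smallest constituent containing the whole sequence is the clause [S her strange wooden result stood after Elena], but the sequence is only part of it — it straddles the boundary between noun phrase "her strange wooden result" and verb phrase "stood after Elena".

No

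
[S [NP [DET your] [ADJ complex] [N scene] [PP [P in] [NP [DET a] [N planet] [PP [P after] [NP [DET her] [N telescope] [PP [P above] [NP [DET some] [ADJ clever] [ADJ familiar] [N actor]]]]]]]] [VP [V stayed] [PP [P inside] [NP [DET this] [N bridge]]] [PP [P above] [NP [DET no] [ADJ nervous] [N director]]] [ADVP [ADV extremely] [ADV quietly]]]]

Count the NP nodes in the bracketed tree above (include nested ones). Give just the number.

6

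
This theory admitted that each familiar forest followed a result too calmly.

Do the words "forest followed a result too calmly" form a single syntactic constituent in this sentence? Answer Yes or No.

No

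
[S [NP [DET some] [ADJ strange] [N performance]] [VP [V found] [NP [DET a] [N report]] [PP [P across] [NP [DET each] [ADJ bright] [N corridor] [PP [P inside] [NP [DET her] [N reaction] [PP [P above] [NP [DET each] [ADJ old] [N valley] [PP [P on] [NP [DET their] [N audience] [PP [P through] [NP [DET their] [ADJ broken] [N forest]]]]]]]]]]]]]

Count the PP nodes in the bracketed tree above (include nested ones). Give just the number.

Listing each PP by its span: [PP across each bright corridor inside her reaction above each old valley on their audience through their broken forest]; [PP inside her reaction above each old valley on their audience through their broken forest]; [PP above each old valley on their audience through their broken forest]; [PP on their audience through their broken forest]; [PP through their broken forest] — that makes 5.

5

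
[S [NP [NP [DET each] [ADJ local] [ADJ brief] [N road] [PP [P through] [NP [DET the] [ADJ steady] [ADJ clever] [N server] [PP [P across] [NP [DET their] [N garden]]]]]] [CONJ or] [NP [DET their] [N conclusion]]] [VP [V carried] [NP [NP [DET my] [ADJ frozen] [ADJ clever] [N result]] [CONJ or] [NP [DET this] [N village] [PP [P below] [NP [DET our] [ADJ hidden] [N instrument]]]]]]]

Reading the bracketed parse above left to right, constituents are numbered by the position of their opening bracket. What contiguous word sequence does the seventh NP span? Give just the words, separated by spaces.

Opening `[NP` markers occur at word positions 1, 1, 6, 11, 14, 17, 17, 22, 25; the seventh of these opens the constituent [NP my frozen clever result].

my frozen clever result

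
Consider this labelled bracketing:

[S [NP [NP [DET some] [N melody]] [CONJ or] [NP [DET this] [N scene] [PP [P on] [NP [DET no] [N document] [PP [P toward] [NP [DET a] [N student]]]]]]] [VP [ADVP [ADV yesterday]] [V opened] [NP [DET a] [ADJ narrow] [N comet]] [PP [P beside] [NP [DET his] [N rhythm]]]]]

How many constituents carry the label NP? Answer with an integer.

Listing each NP by its span: [NP some melody or this scene on no document toward a student]; [NP some melody]; [NP this scene on no document toward a student]; [NP no document toward a student]; [NP a student]; [NP a narrow comet] … — that makes 7.

7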